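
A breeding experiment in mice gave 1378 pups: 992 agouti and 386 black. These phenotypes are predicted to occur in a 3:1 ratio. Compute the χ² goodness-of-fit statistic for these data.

The 3:1 ratio has 4 parts, so with N = 1378 the expected counts are:
  agouti: 1378 × 3/4 = 1033.5
  black: 1378 × 1/4 = 344.5
χ² = Σ (O − E)² / E
  agouti: (992 − 1033.5)² / 1033.5 = 1.6664
  black: (386 − 344.5)² / 344.5 = 4.9993
χ² = 1.6664 + 4.9993 = 6.6657 ≈ 6.666

6.666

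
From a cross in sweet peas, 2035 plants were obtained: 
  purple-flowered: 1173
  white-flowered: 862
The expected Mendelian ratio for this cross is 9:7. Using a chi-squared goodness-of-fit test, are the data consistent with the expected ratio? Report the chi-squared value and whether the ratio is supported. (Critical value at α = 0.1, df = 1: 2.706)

1.601; consistent

Total ratio parts = 16. Expected numbers out of 2035:
  purple-flowered: 2035 × 9/16 = 1144.6875
  white-flowered: 2035 × 7/16 = 890.3125
χ² = Σ (O − E)² / E
  purple-flowered: (1173 − 1144.6875)² / 1144.6875 = 0.7003
  white-flowered: (862 − 890.3125)² / 890.3125 = 0.9004
χ² = 0.7003 + 0.9004 = 1.6007 ≈ 1.601
Degrees of freedom = 2 − 1 = 1; critical value at α = 0.1 is 2.706.
Since 1.601 < 2.706, we fail to reject the null hypothesis — the data are consistent with the 9:7 ratio.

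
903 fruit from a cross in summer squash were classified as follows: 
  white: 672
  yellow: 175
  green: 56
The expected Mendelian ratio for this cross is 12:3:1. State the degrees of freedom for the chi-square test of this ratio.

2

A goodness-of-fit test with 3 phenotype classes has df = 3 − 1 = 2.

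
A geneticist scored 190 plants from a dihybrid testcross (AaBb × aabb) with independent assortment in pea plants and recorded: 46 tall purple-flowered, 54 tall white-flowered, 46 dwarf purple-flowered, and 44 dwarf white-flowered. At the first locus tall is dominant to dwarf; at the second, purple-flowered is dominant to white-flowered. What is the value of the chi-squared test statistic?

A dihybrid testcross with independent assortment gives a 1:1:1:1 ratio.
The 1:1:1:1 ratio has 4 parts, so with N = 190 the expected counts are:
  tall purple-flowered: 190 × 1/4 = 47.5
  tall white-flowered: 190 × 1/4 = 47.5
  dwarf purple-flowered: 190 × 1/4 = 47.5
  dwarf white-flowered: 190 × 1/4 = 47.5
χ² = Σ (O − E)² / E
  tall purple-flowered: (46 − 47.5)² / 47.5 = 0.0474
  tall white-flowered: (54 − 47.5)² / 47.5 = 0.8895
  dwarf purple-flowered: (46 − 47.5)² / 47.5 = 0.0474
  dwarf white-flowered: (44 − 47.5)² / 47.5 = 0.2579
χ² = 0.0474 + 0.8895 + 0.0474 + 0.2579 = 1.2422 ≈ 1.242

1.242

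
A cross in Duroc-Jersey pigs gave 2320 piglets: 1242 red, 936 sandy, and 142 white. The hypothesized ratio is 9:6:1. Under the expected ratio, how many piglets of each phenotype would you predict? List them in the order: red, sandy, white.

Total ratio parts = 16. Expected numbers out of 2320:
  red: 2320 × 9/16 = 1305
  sandy: 2320 × 6/16 = 870
  white: 2320 × 1/16 = 145

1305, 870, 145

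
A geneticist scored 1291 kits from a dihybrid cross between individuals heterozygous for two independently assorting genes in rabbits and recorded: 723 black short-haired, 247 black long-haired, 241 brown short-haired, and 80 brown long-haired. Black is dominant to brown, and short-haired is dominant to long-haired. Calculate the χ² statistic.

A dihybrid F₂ with independent assortment and complete dominance at both loci gives a 9:3:3:1 phenotypic ratio.
The 9:3:3:1 ratio has 16 parts, so with N = 1291 the expected counts are:
  black short-haired: 1291 × 9/16 = 726.1875
  black long-haired: 1291 × 3/16 = 242.0625
  brown short-haired: 1291 × 3/16 = 242.0625
  brown long-haired: 1291 × 1/16 = 80.6875
χ² = Σ (O − E)² / E
  black short-haired: (723 − 726.1875)² / 726.1875 = 0.0140
  black long-haired: (247 − 242.0625)² / 242.0625 = 0.1007
  brown short-haired: (241 − 242.0625)² / 242.0625 = 0.0047
  brown long-haired: (80 − 80.6875)² / 80.6875 = 0.0059
χ² = 0.0140 + 0.1007 + 0.0047 + 0.0059 = 0.1253 ≈ 0.125

0.125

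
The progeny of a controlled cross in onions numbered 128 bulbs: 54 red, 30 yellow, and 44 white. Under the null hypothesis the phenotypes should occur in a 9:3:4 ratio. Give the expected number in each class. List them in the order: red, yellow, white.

Under the 9:3:4 hypothesis (Σ ratio = 16, N = 128):
  red: 128 × 9/16 = 72
  yellow: 128 × 3/16 = 24
  white: 128 × 4/16 = 32

72, 24, 32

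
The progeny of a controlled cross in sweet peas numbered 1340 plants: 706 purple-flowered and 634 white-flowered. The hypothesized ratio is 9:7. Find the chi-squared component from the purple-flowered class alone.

Total ratio parts = 16. Expected numbers out of 1340:
  purple-flowered: 1340 × 9/16 = 753.75
  white-flowered: 1340 × 7/16 = 586.25
Contribution of purple-flowered: (706 − 753.75)² / 753.75 = 3.0250

3.025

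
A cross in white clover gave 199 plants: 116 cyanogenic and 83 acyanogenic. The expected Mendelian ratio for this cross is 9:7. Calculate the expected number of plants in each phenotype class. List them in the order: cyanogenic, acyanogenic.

The 9:7 ratio has 16 parts, so with N = 199 the expected counts are:
  cyanogenic: 199 × 9/16 = 111.9375
  acyanogenic: 199 × 7/16 = 87.0625

111.9375, 87.0625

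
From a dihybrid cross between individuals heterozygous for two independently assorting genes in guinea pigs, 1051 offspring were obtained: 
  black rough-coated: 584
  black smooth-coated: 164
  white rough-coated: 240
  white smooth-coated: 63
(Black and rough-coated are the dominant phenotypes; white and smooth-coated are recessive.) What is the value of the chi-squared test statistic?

A dihybrid F₂ with independent assortment and complete dominance at both loci gives a 9:3:3:1 phenotypic ratio.
The 9:3:3:1 ratio has 16 parts, so with N = 1051 the expected counts are:
  black rough-coated: 1051 × 9/16 = 591.1875
  black smooth-coated: 1051 × 3/16 = 197.0625
  white rough-coated: 1051 × 3/16 = 197.0625
  white smooth-coated: 1051 × 1/16 = 65.6875
χ² = Σ (O − E)² / E
  black rough-coated: (584 − 591.1875)² / 591.1875 = 0.0874
  black smooth-coated: (164 − 197.0625)² / 197.0625 = 5.5471
  white rough-coated: (240 − 197.0625)² / 197.0625 = 9.3556
  white smooth-coated: (63 − 65.6875)² / 65.6875 = 0.1100
χ² = 0.0874 + 5.5471 + 9.3556 + 0.1100 = 15.1001 ≈ 15.100

15.100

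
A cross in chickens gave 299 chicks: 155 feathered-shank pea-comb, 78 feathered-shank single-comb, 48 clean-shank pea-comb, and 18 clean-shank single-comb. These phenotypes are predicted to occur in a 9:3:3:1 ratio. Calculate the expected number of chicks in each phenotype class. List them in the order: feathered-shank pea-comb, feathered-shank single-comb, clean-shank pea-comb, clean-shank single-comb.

The 9:3:3:1 ratio has 16 parts, so with N = 299 the expected counts are:
  feathered-shank pea-comb: 299 × 9/16 = 168.1875
  feathered-shank single-comb: 299 × 3/16 = 56.0625
  clean-shank pea-comb: 299 × 3/16 = 56.0625
  clean-shank single-comb: 299 × 1/16 = 18.6875

168.1875, 56.0625, 56.0625, 18.6875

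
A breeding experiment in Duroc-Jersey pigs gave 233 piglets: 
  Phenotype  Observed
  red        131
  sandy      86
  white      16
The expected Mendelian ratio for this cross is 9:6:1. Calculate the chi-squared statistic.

0.164

Expected counts for N = 233 under a 9:6:1 ratio (total parts = 16):
  red: 233 × 9/16 = 131.0625
  sandy: 233 × 6/16 = 87.375
  white: 233 × 1/16 = 14.5625
χ² = Σ (O − E)² / E
  red: (131 − 131.0625)² / 131.0625 = 0.0000
  sandy: (86 − 87.375)² / 87.375 = 0.0216
  white: (16 − 14.5625)² / 14.5625 = 0.1419
χ² = 0.0000 + 0.0216 + 0.1419 = 0.1635 ≈ 0.164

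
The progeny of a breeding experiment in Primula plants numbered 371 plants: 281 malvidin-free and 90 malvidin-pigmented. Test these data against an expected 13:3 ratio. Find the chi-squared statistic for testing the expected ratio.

7.390

Expected counts for N = 371 under a 13:3 ratio (total parts = 16):
  malvidin-free: 371 × 13/16 = 301.4375
  malvidin-pigmented: 371 × 3/16 = 69.5625
χ² = Σ (O − E)² / E
  malvidin-free: (281 − 301.4375)² / 301.4375 = 1.3857
  malvidin-pigmented: (90 − 69.5625)² / 69.5625 = 6.0045
χ² = 1.3857 + 6.0045 = 7.3902 ≈ 7.390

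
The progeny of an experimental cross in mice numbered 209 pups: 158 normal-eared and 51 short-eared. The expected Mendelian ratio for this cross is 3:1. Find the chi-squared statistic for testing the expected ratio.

0.040

Under the 3:1 hypothesis (Σ ratio = 4, N = 209):
  normal-eared: 209 × 3/4 = 156.75
  short-eared: 209 × 1/4 = 52.25
χ² = Σ (O − E)² / E
  normal-eared: (158 − 156.75)² / 156.75 = 0.0100
  short-eared: (51 − 52.25)² / 52.25 = 0.0299
χ² = 0.0100 + 0.0299 = 0.0399 ≈ 0.040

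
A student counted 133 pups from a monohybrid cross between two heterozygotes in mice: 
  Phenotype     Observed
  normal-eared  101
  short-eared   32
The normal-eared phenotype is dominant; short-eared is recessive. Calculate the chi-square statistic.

For a monohybrid cross between heterozygotes with complete dominance, the expected phenotypic ratio is 3:1.
Total ratio parts = 4. Expected numbers out of 133:
  normal-eared: 133 × 3/4 = 99.75
  short-eared: 133 × 1/4 = 33.25
χ² = Σ (O − E)² / E
  normal-eared: (101 − 99.75)² / 99.75 = 0.0157
  short-eared: (32 − 33.25)² / 33.25 = 0.0470
χ² = 0.0157 + 0.0470 = 0.0627 ≈ 0.063

0.063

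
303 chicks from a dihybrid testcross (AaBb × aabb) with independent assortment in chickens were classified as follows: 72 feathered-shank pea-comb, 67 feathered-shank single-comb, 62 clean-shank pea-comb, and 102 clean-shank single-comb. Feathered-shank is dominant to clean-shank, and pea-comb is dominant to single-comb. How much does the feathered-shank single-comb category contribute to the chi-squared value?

A dihybrid testcross with independent assortment gives a 1:1:1:1 ratio.
The 1:1:1:1 ratio has 4 parts, so with N = 303 the expected counts are:
  feathered-shank pea-comb: 303 × 1/4 = 75.75
  feathered-shank single-comb: 303 × 1/4 = 75.75
  clean-shank pea-comb: 303 × 1/4 = 75.75
  clean-shank single-comb: 303 × 1/4 = 75.75
Contribution of feathered-shank single-comb: (67 − 75.75)² / 75.75 = 1.0107

1.011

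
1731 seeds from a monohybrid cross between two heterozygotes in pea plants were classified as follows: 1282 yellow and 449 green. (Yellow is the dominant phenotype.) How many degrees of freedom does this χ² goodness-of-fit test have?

For a monohybrid cross between heterozygotes with complete dominance, the expected phenotypic ratio is 3:1.
A goodness-of-fit test with 2 phenotype classes has df = 2 − 1 = 1.

1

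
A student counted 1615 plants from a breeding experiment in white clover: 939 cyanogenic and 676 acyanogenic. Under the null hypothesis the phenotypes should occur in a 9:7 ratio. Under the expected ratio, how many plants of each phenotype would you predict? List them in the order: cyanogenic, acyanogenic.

Under the 9:7 hypothesis (Σ ratio = 16, N = 1615):
  cyanogenic: 1615 × 9/16 = 908.4375
  acyanogenic: 1615 × 7/16 = 706.5625

908.4375, 706.5625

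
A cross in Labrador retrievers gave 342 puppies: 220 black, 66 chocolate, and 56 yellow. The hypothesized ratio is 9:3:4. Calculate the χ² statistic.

14.200

Under the 9:3:4 hypothesis (Σ ratio = 16, N = 342):
  black: 342 × 9/16 = 192.375
  chocolate: 342 × 3/16 = 64.125
  yellow: 342 × 4/16 = 85.5
χ² = Σ (O − E)² / E
  black: (220 − 192.375)² / 192.375 = 3.9669
  chocolate: (66 − 64.125)² / 64.125 = 0.0548
  yellow: (56 − 85.5)² / 85.5 = 10.1784
χ² = 3.9669 + 0.0548 + 10.1784 = 14.2001 ≈ 14.200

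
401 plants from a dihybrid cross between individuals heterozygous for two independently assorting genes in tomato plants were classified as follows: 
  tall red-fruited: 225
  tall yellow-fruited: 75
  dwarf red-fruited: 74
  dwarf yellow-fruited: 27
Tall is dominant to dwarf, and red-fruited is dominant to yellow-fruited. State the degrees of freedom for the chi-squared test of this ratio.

A dihybrid F₂ with independent assortment and complete dominance at both loci gives a 9:3:3:1 phenotypic ratio.
A goodness-of-fit test with 4 phenotype classes has df = 4 − 1 = 3.

3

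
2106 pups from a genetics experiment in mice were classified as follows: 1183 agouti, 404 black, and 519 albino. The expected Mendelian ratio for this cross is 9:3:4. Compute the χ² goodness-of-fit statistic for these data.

0.320

Total ratio parts = 16. Expected numbers out of 2106:
  agouti: 2106 × 9/16 = 1184.625
  black: 2106 × 3/16 = 394.875
  albino: 2106 × 4/16 = 526.5
χ² = Σ (O − E)² / E
  agouti: (1183 − 1184.625)² / 1184.625 = 0.0022
  black: (404 − 394.875)² / 394.875 = 0.2109
  albino: (519 − 526.5)² / 526.5 = 0.1068
χ² = 0.0022 + 0.2109 + 0.1068 = 0.3199 ≈ 0.320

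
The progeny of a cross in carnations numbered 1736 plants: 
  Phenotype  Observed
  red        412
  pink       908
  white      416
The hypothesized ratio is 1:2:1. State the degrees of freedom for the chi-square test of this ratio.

A goodness-of-fit test with 3 phenotype classes has df = 3 − 1 = 2.

2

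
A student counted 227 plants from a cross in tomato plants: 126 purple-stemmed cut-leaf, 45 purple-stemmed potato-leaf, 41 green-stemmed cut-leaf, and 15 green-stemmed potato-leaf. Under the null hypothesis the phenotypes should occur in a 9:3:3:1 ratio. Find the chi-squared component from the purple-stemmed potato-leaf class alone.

0.140

Expected counts for N = 227 under a 9:3:3:1 ratio (total parts = 16):
  purple-stemmed cut-leaf: 227 × 9/16 = 127.6875
  purple-stemmed potato-leaf: 227 × 3/16 = 42.5625
  green-stemmed cut-leaf: 227 × 3/16 = 42.5625
  green-stemmed potato-leaf: 227 × 1/16 = 14.1875
Contribution of purple-stemmed potato-leaf: (45 − 42.5625)² / 42.5625 = 0.1396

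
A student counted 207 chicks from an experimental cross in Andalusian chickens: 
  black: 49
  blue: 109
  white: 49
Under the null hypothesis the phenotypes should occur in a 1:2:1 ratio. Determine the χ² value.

0.585

Total ratio parts = 4. Expected numbers out of 207:
  black: 207 × 1/4 = 51.75
  blue: 207 × 2/4 = 103.5
  white: 207 × 1/4 = 51.75
χ² = Σ (O − E)² / E
  black: (49 − 51.75)² / 51.75 = 0.1461
  blue: (109 − 103.5)² / 103.5 = 0.2923
  white: (49 − 51.75)² / 51.75 = 0.1461
χ² = 0.1461 + 0.2923 + 0.1461 = 0.5845 ≈ 0.585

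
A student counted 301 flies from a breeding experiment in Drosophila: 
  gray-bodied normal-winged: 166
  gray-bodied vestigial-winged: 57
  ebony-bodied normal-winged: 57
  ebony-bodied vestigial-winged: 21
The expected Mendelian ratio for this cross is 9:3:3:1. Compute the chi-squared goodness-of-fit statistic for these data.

Under the 9:3:3:1 hypothesis (Σ ratio = 16, N = 301):
  gray-bodied normal-winged: 301 × 9/16 = 169.3125
  gray-bodied vestigial-winged: 301 × 3/16 = 56.4375
  ebony-bodied normal-winged: 301 × 3/16 = 56.4375
  ebony-bodied vestigial-winged: 301 × 1/16 = 18.8125
χ² = Σ (O − E)² / E
  gray-bodied normal-winged: (166 − 169.3125)² / 169.3125 = 0.0648
  gray-bodied vestigial-winged: (57 − 56.4375)² / 56.4375 = 0.0056
  ebony-bodied normal-winged: (57 − 56.4375)² / 56.4375 = 0.0056
  ebony-bodied vestigial-winged: (21 − 18.8125)² / 18.8125 = 0.2544
χ² = 0.0648 + 0.0056 + 0.0056 + 0.2544 = 0.3304 ≈ 0.330

0.330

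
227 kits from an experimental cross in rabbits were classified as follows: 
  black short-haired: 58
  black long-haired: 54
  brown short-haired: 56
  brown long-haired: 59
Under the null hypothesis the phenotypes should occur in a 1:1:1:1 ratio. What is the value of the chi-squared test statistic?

0.260

Expected counts for N = 227 under a 1:1:1:1 ratio (total parts = 4):
  black short-haired: 227 × 1/4 = 56.75
  black long-haired: 227 × 1/4 = 56.75
  brown short-haired: 227 × 1/4 = 56.75
  brown long-haired: 227 × 1/4 = 56.75
χ² = Σ (O − E)² / E
  black short-haired: (58 − 56.75)² / 56.75 = 0.0275
  black long-haired: (54 − 56.75)² / 56.75 = 0.1333
  brown short-haired: (56 − 56.75)² / 56.75 = 0.0099
  brown long-haired: (59 − 56.75)² / 56.75 = 0.0892
χ² = 0.0275 + 0.1333 + 0.0099 + 0.0892 = 0.2599 ≈ 0.260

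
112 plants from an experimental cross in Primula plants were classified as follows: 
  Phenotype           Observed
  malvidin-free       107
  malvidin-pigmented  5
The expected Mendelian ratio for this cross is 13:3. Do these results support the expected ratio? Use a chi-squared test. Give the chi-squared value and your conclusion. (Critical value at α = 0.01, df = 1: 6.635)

Total ratio parts = 16. Expected numbers out of 112:
  malvidin-free: 112 × 13/16 = 91
  malvidin-pigmented: 112 × 3/16 = 21
χ² = Σ (O − E)² / E
  malvidin-free: (107 − 91)² / 91 = 2.8132
  malvidin-pigmented: (5 − 21)² / 21 = 12.1905
χ² = 2.8132 + 12.1905 = 15.0037 ≈ 15.004
Degrees of freedom = 2 − 1 = 1; critical value at α = 0.01 is 6.635.
Since 15.004 > 6.635, we reject the null hypothesis — the data do not fit the 13:3 ratio.

15.004; not consistent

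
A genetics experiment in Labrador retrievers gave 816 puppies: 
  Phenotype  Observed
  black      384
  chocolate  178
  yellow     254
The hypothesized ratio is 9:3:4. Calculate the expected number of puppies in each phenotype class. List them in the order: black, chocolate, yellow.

The 9:3:4 ratio has 16 parts, so with N = 816 the expected counts are:
  black: 816 × 9/16 = 459
  chocolate: 816 × 3/16 = 153
  yellow: 816 × 4/16 = 204

459, 153, 204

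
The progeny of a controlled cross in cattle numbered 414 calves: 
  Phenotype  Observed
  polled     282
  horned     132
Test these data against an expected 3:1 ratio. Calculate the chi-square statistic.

10.464

Under the 3:1 hypothesis (Σ ratio = 4, N = 414):
  polled: 414 × 3/4 = 310.5
  horned: 414 × 1/4 = 103.5
χ² = Σ (O − E)² / E
  polled: (282 − 310.5)² / 310.5 = 2.6159
  horned: (132 − 103.5)² / 103.5 = 7.8478
χ² = 2.6159 + 7.8478 = 10.4637 ≈ 10.464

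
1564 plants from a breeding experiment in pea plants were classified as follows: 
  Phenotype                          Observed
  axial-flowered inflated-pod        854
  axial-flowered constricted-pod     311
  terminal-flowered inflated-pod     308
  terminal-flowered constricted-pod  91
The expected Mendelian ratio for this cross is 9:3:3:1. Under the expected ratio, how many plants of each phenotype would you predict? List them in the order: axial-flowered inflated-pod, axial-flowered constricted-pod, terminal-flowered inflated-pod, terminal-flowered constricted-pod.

The 9:3:3:1 ratio has 16 parts, so with N = 1564 the expected counts are:
  axial-flowered inflated-pod: 1564 × 9/16 = 879.75
  axial-flowered constricted-pod: 1564 × 3/16 = 293.25
  terminal-flowered inflated-pod: 1564 × 3/16 = 293.25
  terminal-flowered constricted-pod: 1564 × 1/16 = 97.75

879.75, 293.25, 293.25, 97.75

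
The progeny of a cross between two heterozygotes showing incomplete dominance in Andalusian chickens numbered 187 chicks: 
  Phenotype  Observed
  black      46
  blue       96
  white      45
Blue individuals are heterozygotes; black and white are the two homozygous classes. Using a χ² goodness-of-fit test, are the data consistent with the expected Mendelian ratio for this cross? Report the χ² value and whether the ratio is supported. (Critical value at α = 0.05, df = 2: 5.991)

0.144; consistent

With incomplete dominance, a heterozygote × heterozygote cross gives a 1:2:1 phenotypic ratio.
The 1:2:1 ratio has 4 parts, so with N = 187 the expected counts are:
  black: 187 × 1/4 = 46.75
  blue: 187 × 2/4 = 93.5
  white: 187 × 1/4 = 46.75
χ² = Σ (O − E)² / E
  black: (46 − 46.75)² / 46.75 = 0.0120
  blue: (96 − 93.5)² / 93.5 = 0.0668
  white: (45 − 46.75)² / 46.75 = 0.0655
χ² = 0.0120 + 0.0668 + 0.0655 = 0.1443 ≈ 0.144
Degrees of freedom = 3 − 1 = 2; critical value at α = 0.05 is 5.991.
Since 0.144 < 5.991, we fail to reject the null hypothesis — the data are consistent with the 1:2:1 ratio.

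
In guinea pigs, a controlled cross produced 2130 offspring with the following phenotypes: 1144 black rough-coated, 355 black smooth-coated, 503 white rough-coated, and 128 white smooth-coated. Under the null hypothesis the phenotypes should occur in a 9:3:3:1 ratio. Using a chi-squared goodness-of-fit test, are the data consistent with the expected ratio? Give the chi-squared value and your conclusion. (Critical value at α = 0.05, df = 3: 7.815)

The 9:3:3:1 ratio has 16 parts, so with N = 2130 the expected counts are:
  black rough-coated: 2130 × 9/16 = 1198.125
  black smooth-coated: 2130 × 3/16 = 399.375
  white rough-coated: 2130 × 3/16 = 399.375
  white smooth-coated: 2130 × 1/16 = 133.125
χ² = Σ (O − E)² / E
  black rough-coated: (1144 − 1198.125)² / 1198.125 = 2.4451
  black smooth-coated: (355 − 399.375)² / 399.375 = 4.9306
  white rough-coated: (503 − 399.375)² / 399.375 = 26.8874
  white smooth-coated: (128 − 133.125)² / 133.125 = 0.1973
χ² = 2.4451 + 4.9306 + 26.8874 + 0.1973 = 34.4604 ≈ 34.460
Degrees of freedom = 4 − 1 = 3; critical value at α = 0.05 is 7.815.
Since 34.460 > 7.815, we reject the null hypothesis — the data do not fit the 9:3:3:1 ratio.

34.460; not consistent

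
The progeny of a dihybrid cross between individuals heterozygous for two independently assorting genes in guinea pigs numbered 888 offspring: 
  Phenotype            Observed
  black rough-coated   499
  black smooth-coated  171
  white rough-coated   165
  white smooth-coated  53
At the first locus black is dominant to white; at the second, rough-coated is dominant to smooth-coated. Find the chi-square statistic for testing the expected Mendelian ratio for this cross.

A dihybrid F₂ with independent assortment and complete dominance at both loci gives a 9:3:3:1 phenotypic ratio.
Total ratio parts = 16. Expected numbers out of 888:
  black rough-coated: 888 × 9/16 = 499.5
  black smooth-coated: 888 × 3/16 = 166.5
  white rough-coated: 888 × 3/16 = 166.5
  white smooth-coated: 888 × 1/16 = 55.5
χ² = Σ (O − E)² / E
  black rough-coated: (499 − 499.5)² / 499.5 = 0.0005
  black smooth-coated: (171 − 166.5)² / 166.5 = 0.1216
  white rough-coated: (165 − 166.5)² / 166.5 = 0.0135
  white smooth-coated: (53 − 55.5)² / 55.5 = 0.1126
χ² = 0.0005 + 0.1216 + 0.0135 + 0.1126 = 0.2482 ≈ 0.248

0.248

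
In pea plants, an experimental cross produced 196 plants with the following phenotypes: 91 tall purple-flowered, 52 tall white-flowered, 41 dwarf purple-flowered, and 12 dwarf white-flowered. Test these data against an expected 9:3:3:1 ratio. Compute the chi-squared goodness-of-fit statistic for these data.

Under the 9:3:3:1 hypothesis (Σ ratio = 16, N = 196):
  tall purple-flowered: 196 × 9/16 = 110.25
  tall white-flowered: 196 × 3/16 = 36.75
  dwarf purple-flowered: 196 × 3/16 = 36.75
  dwarf white-flowered: 196 × 1/16 = 12.25
χ² = Σ (O − E)² / E
  tall purple-flowered: (91 − 110.25)² / 110.25 = 3.3611
  tall white-flowered: (52 − 36.75)² / 36.75 = 6.3282
  dwarf purple-flowered: (41 − 36.75)² / 36.75 = 0.4915
  dwarf white-flowered: (12 − 12.25)² / 12.25 = 0.0051
χ² = 3.3611 + 6.3282 + 0.4915 + 0.0051 = 10.1859 ≈ 10.186

10.186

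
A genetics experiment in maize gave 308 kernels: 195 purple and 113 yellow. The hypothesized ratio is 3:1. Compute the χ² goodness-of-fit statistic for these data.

The 3:1 ratio has 4 parts, so with N = 308 the expected counts are:
  purple: 308 × 3/4 = 231
  yellow: 308 × 1/4 = 77
χ² = Σ (O − E)² / E
  purple: (195 − 231)² / 231 = 5.6104
  yellow: (113 − 77)² / 77 = 16.8312
χ² = 5.6104 + 16.8312 = 22.4416 ≈ 22.442

22.442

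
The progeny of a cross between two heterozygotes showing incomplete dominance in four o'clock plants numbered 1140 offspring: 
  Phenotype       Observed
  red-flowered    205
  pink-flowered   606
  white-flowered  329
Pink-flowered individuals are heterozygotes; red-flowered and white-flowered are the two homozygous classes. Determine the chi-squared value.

31.523

With incomplete dominance, a heterozygote × heterozygote cross gives a 1:2:1 phenotypic ratio.
Expected counts for N = 1140 under a 1:2:1 ratio (total parts = 4):
  red-flowered: 1140 × 1/4 = 285
  pink-flowered: 1140 × 2/4 = 570
  white-flowered: 1140 × 1/4 = 285
χ² = Σ (O − E)² / E
  red-flowered: (205 − 285)² / 285 = 22.4561
  pink-flowered: (606 − 570)² / 570 = 2.2737
  white-flowered: (329 − 285)² / 285 = 6.7930
χ² = 22.4561 + 2.2737 + 6.7930 = 31.5228 ≈ 31.523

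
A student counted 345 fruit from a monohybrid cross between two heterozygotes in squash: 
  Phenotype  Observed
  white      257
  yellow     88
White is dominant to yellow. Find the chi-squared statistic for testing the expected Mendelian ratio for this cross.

0.047

For a monohybrid cross between heterozygotes with complete dominance, the expected phenotypic ratio is 3:1.
The 3:1 ratio has 4 parts, so with N = 345 the expected counts are:
  white: 345 × 3/4 = 258.75
  yellow: 345 × 1/4 = 86.25
χ² = Σ (O − E)² / E
  white: (257 − 258.75)² / 258.75 = 0.0118
  yellow: (88 − 86.25)² / 86.25 = 0.0355
χ² = 0.0118 + 0.0355 = 0.0473 ≈ 0.047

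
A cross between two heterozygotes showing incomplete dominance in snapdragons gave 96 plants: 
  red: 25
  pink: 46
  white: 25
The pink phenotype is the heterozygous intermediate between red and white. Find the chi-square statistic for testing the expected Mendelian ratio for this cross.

0.167

With incomplete dominance, a heterozygote × heterozygote cross gives a 1:2:1 phenotypic ratio.
Under the 1:2:1 hypothesis (Σ ratio = 4, N = 96):
  red: 96 × 1/4 = 24
  pink: 96 × 2/4 = 48
  white: 96 × 1/4 = 24
χ² = Σ (O − E)² / E
  red: (25 − 24)² / 24 = 0.0417
  pink: (46 − 48)² / 48 = 0.0833
  white: (25 − 24)² / 24 = 0.0417
χ² = 0.0417 + 0.0833 + 0.0417 = 0.1667 ≈ 0.167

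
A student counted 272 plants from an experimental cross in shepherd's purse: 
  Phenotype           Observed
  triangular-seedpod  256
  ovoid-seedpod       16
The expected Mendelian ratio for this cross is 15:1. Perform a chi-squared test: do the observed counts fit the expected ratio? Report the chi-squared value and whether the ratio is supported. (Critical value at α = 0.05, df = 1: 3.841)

Expected counts for N = 272 under a 15:1 ratio (total parts = 16):
  triangular-seedpod: 272 × 15/16 = 255
  ovoid-seedpod: 272 × 1/16 = 17
χ² = Σ (O − E)² / E
  triangular-seedpod: (256 − 255)² / 255 = 0.0039
  ovoid-seedpod: (16 − 17)² / 17 = 0.0588
χ² = 0.0039 + 0.0588 = 0.0627 ≈ 0.063
Degrees of freedom = 2 − 1 = 1; critical value at α = 0.05 is 3.841.
Since 0.063 < 3.841, we fail to reject the null hypothesis — the data are consistent with the 15:1 ratio.

0.063; consistent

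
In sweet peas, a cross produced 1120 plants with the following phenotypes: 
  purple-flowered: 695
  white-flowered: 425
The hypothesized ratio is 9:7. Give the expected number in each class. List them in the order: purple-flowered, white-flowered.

The 9:7 ratio has 16 parts, so with N = 1120 the expected counts are:
  purple-flowered: 1120 × 9/16 = 630
  white-flowered: 1120 × 7/16 = 490

630, 490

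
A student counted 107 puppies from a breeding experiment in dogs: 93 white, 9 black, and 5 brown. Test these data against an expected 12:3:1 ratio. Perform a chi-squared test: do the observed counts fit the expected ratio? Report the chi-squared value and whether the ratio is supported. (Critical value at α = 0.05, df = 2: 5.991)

The 12:3:1 ratio has 16 parts, so with N = 107 the expected counts are:
  white: 107 × 12/16 = 80.25
  black: 107 × 3/16 = 20.0625
  brown: 107 × 1/16 = 6.6875
χ² = Σ (O − E)² / E
  white: (93 − 80.25)² / 80.25 = 2.0257
  black: (9 − 20.0625)² / 20.0625 = 6.0999
  brown: (5 − 6.6875)² / 6.6875 = 0.4258
χ² = 2.0257 + 6.0999 + 0.4258 = 8.5514 ≈ 8.551
Degrees of freedom = 3 − 1 = 2; critical value at α = 0.05 is 5.991.
Since 8.551 > 5.991, we reject the null hypothesis — the data do not fit the 12:3:1 ratio.

8.551; not consistent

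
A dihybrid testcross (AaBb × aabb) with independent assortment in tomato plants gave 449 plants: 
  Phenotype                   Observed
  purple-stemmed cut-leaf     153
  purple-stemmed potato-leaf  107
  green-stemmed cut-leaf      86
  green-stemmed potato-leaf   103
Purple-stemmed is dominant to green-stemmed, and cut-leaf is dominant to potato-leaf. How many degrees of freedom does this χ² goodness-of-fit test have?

A dihybrid testcross with independent assortment gives a 1:1:1:1 ratio.
A goodness-of-fit test with 4 phenotype classes has df = 4 − 1 = 3.

3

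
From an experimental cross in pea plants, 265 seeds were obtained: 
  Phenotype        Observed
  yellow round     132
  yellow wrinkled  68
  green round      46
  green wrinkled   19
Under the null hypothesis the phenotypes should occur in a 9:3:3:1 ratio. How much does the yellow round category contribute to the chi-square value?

Expected counts for N = 265 under a 9:3:3:1 ratio (total parts = 16):
  yellow round: 265 × 9/16 = 149.0625
  yellow wrinkled: 265 × 3/16 = 49.6875
  green round: 265 × 3/16 = 49.6875
  green wrinkled: 265 × 1/16 = 16.5625
Contribution of yellow round: (132 − 149.0625)² / 149.0625 = 1.9531

1.953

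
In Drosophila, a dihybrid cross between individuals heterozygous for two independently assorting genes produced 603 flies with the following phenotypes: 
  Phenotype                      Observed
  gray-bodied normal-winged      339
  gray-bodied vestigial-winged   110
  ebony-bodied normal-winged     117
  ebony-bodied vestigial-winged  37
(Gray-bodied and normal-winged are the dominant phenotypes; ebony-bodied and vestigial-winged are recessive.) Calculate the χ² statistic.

A dihybrid F₂ with independent assortment and complete dominance at both loci gives a 9:3:3:1 phenotypic ratio.
Under the 9:3:3:1 hypothesis (Σ ratio = 16, N = 603):
  gray-bodied normal-winged: 603 × 9/16 = 339.1875
  gray-bodied vestigial-winged: 603 × 3/16 = 113.0625
  ebony-bodied normal-winged: 603 × 3/16 = 113.0625
  ebony-bodied vestigial-winged: 603 × 1/16 = 37.6875
χ² = Σ (O − E)² / E
  gray-bodied normal-winged: (339 − 339.1875)² / 339.1875 = 0.0001
  gray-bodied vestigial-winged: (110 − 113.0625)² / 113.0625 = 0.0830
  ebony-bodied normal-winged: (117 − 113.0625)² / 113.0625 = 0.1371
  ebony-bodied vestigial-winged: (37 − 37.6875)² / 37.6875 = 0.0125
χ² = 0.0001 + 0.0830 + 0.1371 + 0.0125 = 0.2327 ≈ 0.233

0.233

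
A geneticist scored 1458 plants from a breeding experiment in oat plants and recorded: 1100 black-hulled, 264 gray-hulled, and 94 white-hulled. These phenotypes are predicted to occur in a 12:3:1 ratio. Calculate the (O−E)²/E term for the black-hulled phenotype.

0.039

Expected counts for N = 1458 under a 12:3:1 ratio (total parts = 16):
  black-hulled: 1458 × 12/16 = 1093.5
  gray-hulled: 1458 × 3/16 = 273.375
  white-hulled: 1458 × 1/16 = 91.125
Contribution of black-hulled: (1100 − 1093.5)² / 1093.5 = 0.0386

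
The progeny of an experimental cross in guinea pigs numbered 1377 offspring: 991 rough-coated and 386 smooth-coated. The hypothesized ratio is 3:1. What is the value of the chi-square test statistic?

The 3:1 ratio has 4 parts, so with N = 1377 the expected counts are:
  rough-coated: 1377 × 3/4 = 1032.75
  smooth-coated: 1377 × 1/4 = 344.25
χ² = Σ (O − E)² / E
  rough-coated: (991 − 1032.75)² / 1032.75 = 1.6878
  smooth-coated: (386 − 344.25)² / 344.25 = 5.0634
χ² = 1.6878 + 5.0634 = 6.7512 ≈ 6.751

6.751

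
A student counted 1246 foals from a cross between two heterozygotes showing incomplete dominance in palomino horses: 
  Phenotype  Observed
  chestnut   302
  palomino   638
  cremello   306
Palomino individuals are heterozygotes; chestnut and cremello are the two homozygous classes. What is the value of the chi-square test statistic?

With incomplete dominance, a heterozygote × heterozygote cross gives a 1:2:1 phenotypic ratio.
Expected counts for N = 1246 under a 1:2:1 ratio (total parts = 4):
  chestnut: 1246 × 1/4 = 311.5
  palomino: 1246 × 2/4 = 623
  cremello: 1246 × 1/4 = 311.5
χ² = Σ (O − E)² / E
  chestnut: (302 − 311.5)² / 311.5 = 0.2897
  palomino: (638 − 623)² / 623 = 0.3612
  cremello: (306 − 311.5)² / 311.5 = 0.0971
χ² = 0.2897 + 0.3612 + 0.0971 = 0.748

0.748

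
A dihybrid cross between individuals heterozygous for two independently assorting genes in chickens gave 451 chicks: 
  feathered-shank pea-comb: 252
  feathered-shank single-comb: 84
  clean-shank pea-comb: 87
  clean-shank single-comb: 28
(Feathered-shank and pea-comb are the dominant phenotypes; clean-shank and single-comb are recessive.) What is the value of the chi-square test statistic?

A dihybrid F₂ with independent assortment and complete dominance at both loci gives a 9:3:3:1 phenotypic ratio.
Under the 9:3:3:1 hypothesis (Σ ratio = 16, N = 451):
  feathered-shank pea-comb: 451 × 9/16 = 253.6875
  feathered-shank single-comb: 451 × 3/16 = 84.5625
  clean-shank pea-comb: 451 × 3/16 = 84.5625
  clean-shank single-comb: 451 × 1/16 = 28.1875
χ² = Σ (O − E)² / E
  feathered-shank pea-comb: (252 − 253.6875)² / 253.6875 = 0.0112
  feathered-shank single-comb: (84 − 84.5625)² / 84.5625 = 0.0037
  clean-shank pea-comb: (87 − 84.5625)² / 84.5625 = 0.0703
  clean-shank single-comb: (28 − 28.1875)² / 28.1875 = 0.0012
χ² = 0.0112 + 0.0037 + 0.0703 + 0.0012 = 0.0864 ≈ 0.086

0.086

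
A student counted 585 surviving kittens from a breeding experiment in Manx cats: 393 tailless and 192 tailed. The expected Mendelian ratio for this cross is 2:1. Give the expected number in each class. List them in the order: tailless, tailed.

390, 195

Total ratio parts = 3. Expected numbers out of 585:
  tailless: 585 × 2/3 = 390
  tailed: 585 × 1/3 = 195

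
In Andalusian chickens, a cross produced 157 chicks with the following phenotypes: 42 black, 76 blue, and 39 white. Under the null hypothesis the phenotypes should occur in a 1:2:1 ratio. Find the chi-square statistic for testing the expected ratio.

0.274

Under the 1:2:1 hypothesis (Σ ratio = 4, N = 157):
  black: 157 × 1/4 = 39.25
  blue: 157 × 2/4 = 78.5
  white: 157 × 1/4 = 39.25
χ² = Σ (O − E)² / E
  black: (42 − 39.25)² / 39.25 = 0.1927
  blue: (76 − 78.5)² / 78.5 = 0.0796
  white: (39 − 39.25)² / 39.25 = 0.0016
χ² = 0.1927 + 0.0796 + 0.0016 = 0.2739 ≈ 0.274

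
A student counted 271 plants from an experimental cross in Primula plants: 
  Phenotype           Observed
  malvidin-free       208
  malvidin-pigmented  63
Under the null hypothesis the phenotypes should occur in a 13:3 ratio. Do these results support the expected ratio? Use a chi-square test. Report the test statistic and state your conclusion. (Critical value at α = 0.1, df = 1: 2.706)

3.598; not consistent

Total ratio parts = 16. Expected numbers out of 271:
  malvidin-free: 271 × 13/16 = 220.1875
  malvidin-pigmented: 271 × 3/16 = 50.8125
χ² = Σ (O − E)² / E
  malvidin-free: (208 − 220.1875)² / 220.1875 = 0.6746
  malvidin-pigmented: (63 − 50.8125)² / 50.8125 = 2.9232
χ² = 0.6746 + 2.9232 = 3.5978 ≈ 3.598
Degrees of freedom = 2 − 1 = 1; critical value at α = 0.1 is 2.706.
Since 3.598 > 2.706, we reject the null hypothesis — the data do not fit the 13:3 ratio.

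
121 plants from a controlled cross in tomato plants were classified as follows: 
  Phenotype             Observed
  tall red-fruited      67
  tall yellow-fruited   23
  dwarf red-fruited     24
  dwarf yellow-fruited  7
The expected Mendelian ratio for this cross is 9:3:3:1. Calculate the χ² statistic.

The 9:3:3:1 ratio has 16 parts, so with N = 121 the expected counts are:
  tall red-fruited: 121 × 9/16 = 68.0625
  tall yellow-fruited: 121 × 3/16 = 22.6875
  dwarf red-fruited: 121 × 3/16 = 22.6875
  dwarf yellow-fruited: 121 × 1/16 = 7.5625
χ² = Σ (O − E)² / E
  tall red-fruited: (67 − 68.0625)² / 68.0625 = 0.0166
  tall yellow-fruited: (23 − 22.6875)² / 22.6875 = 0.0043
  dwarf red-fruited: (24 − 22.6875)² / 22.6875 = 0.0759
  dwarf yellow-fruited: (7 − 7.5625)² / 7.5625 = 0.0418
χ² = 0.0166 + 0.0043 + 0.0759 + 0.0418 = 0.1386 ≈ 0.139

0.139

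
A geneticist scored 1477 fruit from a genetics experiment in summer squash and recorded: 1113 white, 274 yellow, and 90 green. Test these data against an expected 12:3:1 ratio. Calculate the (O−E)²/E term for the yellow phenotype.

Expected counts for N = 1477 under a 12:3:1 ratio (total parts = 16):
  white: 1477 × 12/16 = 1107.75
  yellow: 1477 × 3/16 = 276.9375
  green: 1477 × 1/16 = 92.3125
Contribution of yellow: (274 − 276.9375)² / 276.9375 = 0.0312

0.031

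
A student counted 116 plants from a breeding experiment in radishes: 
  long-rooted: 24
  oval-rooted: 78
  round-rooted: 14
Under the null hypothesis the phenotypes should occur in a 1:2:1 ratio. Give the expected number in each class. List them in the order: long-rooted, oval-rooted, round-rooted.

29, 58, 29

The 1:2:1 ratio has 4 parts, so with N = 116 the expected counts are:
  long-rooted: 116 × 1/4 = 29
  oval-rooted: 116 × 2/4 = 58
  round-rooted: 116 × 1/4 = 29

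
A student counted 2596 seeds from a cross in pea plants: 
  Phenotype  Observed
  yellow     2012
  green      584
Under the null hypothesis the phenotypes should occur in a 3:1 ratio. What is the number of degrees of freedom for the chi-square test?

1

A goodness-of-fit test with 2 phenotype classes has df = 2 − 1 = 1.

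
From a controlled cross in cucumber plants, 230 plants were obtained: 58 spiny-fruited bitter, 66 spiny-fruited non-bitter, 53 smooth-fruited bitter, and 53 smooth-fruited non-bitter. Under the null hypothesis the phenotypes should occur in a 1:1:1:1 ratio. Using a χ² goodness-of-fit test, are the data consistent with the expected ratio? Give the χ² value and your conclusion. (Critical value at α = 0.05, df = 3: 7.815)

1.965; consistent

Under the 1:1:1:1 hypothesis (Σ ratio = 4, N = 230):
  spiny-fruited bitter: 230 × 1/4 = 57.5
  spiny-fruited non-bitter: 230 × 1/4 = 57.5
  smooth-fruited bitter: 230 × 1/4 = 57.5
  smooth-fruited non-bitter: 230 × 1/4 = 57.5
χ² = Σ (O − E)² / E
  spiny-fruited bitter: (58 − 57.5)² / 57.5 = 0.0043
  spiny-fruited non-bitter: (66 − 57.5)² / 57.5 = 1.2565
  smooth-fruited bitter: (53 − 57.5)² / 57.5 = 0.3522
  smooth-fruited non-bitter: (53 − 57.5)² / 57.5 = 0.3522
χ² = 0.0043 + 1.2565 + 0.3522 + 0.3522 = 1.9652 ≈ 1.965
Degrees of freedom = 4 − 1 = 3; critical value at α = 0.05 is 7.815.
Since 1.965 < 7.815, we fail to reject the null hypothesis — the data are consistent with the 1:1:1:1 ratio.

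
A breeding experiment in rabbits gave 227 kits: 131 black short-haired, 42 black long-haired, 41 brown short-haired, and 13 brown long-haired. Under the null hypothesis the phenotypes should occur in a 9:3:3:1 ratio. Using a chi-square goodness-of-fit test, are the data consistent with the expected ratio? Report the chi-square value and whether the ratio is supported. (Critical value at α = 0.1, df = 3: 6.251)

0.250; consistent

Expected counts for N = 227 under a 9:3:3:1 ratio (total parts = 16):
  black short-haired: 227 × 9/16 = 127.6875
  black long-haired: 227 × 3/16 = 42.5625
  brown short-haired: 227 × 3/16 = 42.5625
  brown long-haired: 227 × 1/16 = 14.1875
χ² = Σ (O − E)² / E
  black short-haired: (131 − 127.6875)² / 127.6875 = 0.0859
  black long-haired: (42 − 42.5625)² / 42.5625 = 0.0074
  brown short-haired: (41 − 42.5625)² / 42.5625 = 0.0574
  brown long-haired: (13 − 14.1875)² / 14.1875 = 0.0994
χ² = 0.0859 + 0.0074 + 0.0574 + 0.0994 = 0.2501 ≈ 0.250
Degrees of freedom = 4 − 1 = 3; critical value at α = 0.1 is 6.251.
Since 0.250 < 6.251, we fail to reject the null hypothesis — the data are consistent with the 9:3:3:1 ratio.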